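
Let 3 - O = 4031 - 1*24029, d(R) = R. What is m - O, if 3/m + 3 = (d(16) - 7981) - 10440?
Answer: -122726137/6136 ≈ -20001.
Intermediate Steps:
O = 20001 (O = 3 - (4031 - 1*24029) = 3 - (4031 - 24029) = 3 - 1*(-19998) = 3 + 19998 = 20001)
m = -1/6136 (m = 3/(-3 + ((16 - 7981) - 10440)) = 3/(-3 + (-7965 - 10440)) = 3/(-3 - 18405) = 3/(-18408) = 3*(-1/18408) = -1/6136 ≈ -0.00016297)
m - O = -1/6136 - 1*20001 = -1/6136 - 20001 = -122726137/6136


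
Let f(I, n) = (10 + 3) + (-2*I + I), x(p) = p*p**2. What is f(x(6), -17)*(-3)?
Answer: 609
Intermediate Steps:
x(p) = p**3
f(I, n) = 13 - I
f(x(6), -17)*(-3) = (13 - 1*6**3)*(-3) = (13 - 1*216)*(-3) = (13 - 216)*(-3) = -203*(-3) = 609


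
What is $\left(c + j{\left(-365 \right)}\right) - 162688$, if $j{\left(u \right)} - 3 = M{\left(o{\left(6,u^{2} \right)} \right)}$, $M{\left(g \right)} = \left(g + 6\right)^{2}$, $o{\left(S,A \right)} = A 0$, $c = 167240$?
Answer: $4591$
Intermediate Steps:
$o{\left(S,A \right)} = 0$
$M{\left(g \right)} = \left(6 + g\right)^{2}$
$j{\left(u \right)} = 39$ ($j{\left(u \right)} = 3 + \left(6 + 0\right)^{2} = 3 + 6^{2} = 3 + 36 = 39$)
$\left(c + j{\left(-365 \right)}\right) - 162688 = \left(167240 + 39\right) - 162688 = 167279 - 162688 = 4591$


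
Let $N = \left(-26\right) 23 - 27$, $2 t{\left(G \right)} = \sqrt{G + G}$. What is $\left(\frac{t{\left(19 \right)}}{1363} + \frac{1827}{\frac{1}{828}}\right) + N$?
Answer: $1512131 + \frac{\sqrt{38}}{2726} \approx 1.5121 \cdot 10^{6}$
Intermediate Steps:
$t{\left(G \right)} = \frac{\sqrt{2} \sqrt{G}}{2}$ ($t{\left(G \right)} = \frac{\sqrt{G + G}}{2} = \frac{\sqrt{2 G}}{2} = \frac{\sqrt{2} \sqrt{G}}{2}$)
$N = -625$ ($N = -598 - 27 = -625$)
$\left(\frac{t{\left(19 \right)}}{1363} + \frac{1827}{\frac{1}{828}}\right) + N = \left(\frac{\frac{1}{2} \sqrt{2} \sqrt{19}}{1363} + \frac{1827}{\frac{1}{828}}\right) - 625 = \left(\frac{\sqrt{38}}{2} \cdot \frac{1}{1363} + 1827 \frac{1}{\frac{1}{828}}\right) - 625 = \left(\frac{\sqrt{38}}{2726} + 1827 \cdot 828\right) - 625 = \left(\frac{\sqrt{38}}{2726} + 1512756\right) - 625 = \left(1512756 + \frac{\sqrt{38}}{2726}\right) - 625 = 1512131 + \frac{\sqrt{38}}{2726}$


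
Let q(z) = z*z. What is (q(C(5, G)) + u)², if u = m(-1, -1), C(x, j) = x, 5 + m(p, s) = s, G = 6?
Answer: 361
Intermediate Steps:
m(p, s) = -5 + s
u = -6 (u = -5 - 1 = -6)
q(z) = z²
(q(C(5, G)) + u)² = (5² - 6)² = (25 - 6)² = 19² = 361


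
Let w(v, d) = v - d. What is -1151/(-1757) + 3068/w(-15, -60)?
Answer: 5442271/79065 ≈ 68.833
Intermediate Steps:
-1151/(-1757) + 3068/w(-15, -60) = -1151/(-1757) + 3068/(-15 - 1*(-60)) = -1151*(-1/1757) + 3068/(-15 + 60) = 1151/1757 + 3068/45 = 5442271/79065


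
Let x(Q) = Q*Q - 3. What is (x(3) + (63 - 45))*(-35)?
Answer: -840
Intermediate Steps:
x(Q) = -3 + Q² (x(Q) = Q² - 3 = -3 + Q²)
(x(3) + (63 - 45))*(-35) = ((-3 + 3²) + (63 - 45))*(-35) = ((-3 + 9) + 18)*(-35) = (6 + 18)*(-35) = 24*(-35) = -840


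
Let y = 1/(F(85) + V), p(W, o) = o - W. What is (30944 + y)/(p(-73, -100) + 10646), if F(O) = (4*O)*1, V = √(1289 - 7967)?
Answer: 46143546/15835001 - 3*I*√742/1298470082 ≈ 2.914 - 6.2935e-8*I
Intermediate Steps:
V = 3*I*√742 (V = √(-6678) = 3*I*√742 ≈ 81.719*I)
F(O) = 4*O
y = 1/(340 + 3*I*√742) (y = 1/(4*85 + 3*I*√742) = 1/(340 + 3*I*√742) ≈ 0.0027805 - 0.0006683*I)
(30944 + y)/(p(-73, -100) + 10646) = (30944 + (170/61139 - 3*I*√742/122278))/((-100 - 1*(-73)) + 10646) = (1891885386/61139 - 3*I*√742/122278)/((-100 + 73) + 10646) = (1891885386/61139 - 3*I*√742/122278)/(-27 + 10646) = (1891885386/61139 - 3*I*√742/122278)/10619 = (1891885386/61139 - 3*I*√742/122278)*(1/10619) = 46143546/15835001 - 3*I*√742/1298470082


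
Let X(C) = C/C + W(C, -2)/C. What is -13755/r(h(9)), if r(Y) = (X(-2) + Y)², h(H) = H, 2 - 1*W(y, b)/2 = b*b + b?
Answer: -2751/20 ≈ -137.55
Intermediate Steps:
W(y, b) = 4 - 2*b - 2*b² (W(y, b) = 4 - 2*(b*b + b) = 4 - 2*(b² + b) = 4 - 2*(b + b²) = 4 + (-2*b - 2*b²) = 4 - 2*b - 2*b²)
X(C) = 1 (X(C) = C/C + (4 - 2*(-2) - 2*(-2)²)/C = 1 + (4 + 4 - 2*4)/C = 1 + (4 + 4 - 8)/C = 1 + 0/C = 1 + 0 = 1)
r(Y) = (1 + Y)²
-13755/r(h(9)) = -13755/(1 + 9)² = -13755/(10²) = -13755/100 = -13755*1/100 = -2751/20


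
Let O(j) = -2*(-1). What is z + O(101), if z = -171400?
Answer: -171398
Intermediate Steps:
O(j) = 2
z + O(101) = -171400 + 2 = -171398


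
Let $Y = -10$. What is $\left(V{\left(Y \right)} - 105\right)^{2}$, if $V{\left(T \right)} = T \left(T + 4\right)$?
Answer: $2025$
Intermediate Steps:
$V{\left(T \right)} = T \left(4 + T\right)$
$\left(V{\left(Y \right)} - 105\right)^{2} = \left(- 10 \left(4 - 10\right) - 105\right)^{2} = \left(\left(-10\right) \left(-6\right) - 105\right)^{2} = \left(60 - 105\right)^{2} = \left(-45\right)^{2} = 2025$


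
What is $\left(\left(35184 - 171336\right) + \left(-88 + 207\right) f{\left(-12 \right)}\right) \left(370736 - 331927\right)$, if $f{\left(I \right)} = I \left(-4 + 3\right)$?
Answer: $-5228503716$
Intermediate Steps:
$f{\left(I \right)} = - I$ ($f{\left(I \right)} = I \left(-1\right) = - I$)
$\left(\left(35184 - 171336\right) + \left(-88 + 207\right) f{\left(-12 \right)}\right) \left(370736 - 331927\right) = \left(\left(35184 - 171336\right) + \left(-88 + 207\right) \left(\left(-1\right) \left(-12\right)\right)\right) \left(370736 - 331927\right) = \left(-136152 + 119 \cdot 12\right) 38809 = \left(-136152 + 1428\right) 38809 = \left(-134724\right) 38809 = -5228503716$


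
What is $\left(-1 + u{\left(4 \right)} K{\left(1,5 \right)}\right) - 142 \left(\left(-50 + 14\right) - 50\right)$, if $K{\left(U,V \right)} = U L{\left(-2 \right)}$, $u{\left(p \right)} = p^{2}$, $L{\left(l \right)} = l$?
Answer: $12179$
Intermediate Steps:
$K{\left(U,V \right)} = - 2 U$ ($K{\left(U,V \right)} = U \left(-2\right) = - 2 U$)
$\left(-1 + u{\left(4 \right)} K{\left(1,5 \right)}\right) - 142 \left(\left(-50 + 14\right) - 50\right) = \left(-1 + 4^{2} \left(\left(-2\right) 1\right)\right) - 142 \left(\left(-50 + 14\right) - 50\right) = \left(-1 + 16 \left(-2\right)\right) - 142 \left(-36 - 50\right) = \left(-1 - 32\right) - -12212 = -33 + 12212 = 12179$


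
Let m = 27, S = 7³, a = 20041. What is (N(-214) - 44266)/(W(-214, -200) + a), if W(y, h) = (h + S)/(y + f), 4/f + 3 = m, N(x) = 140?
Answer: -56613658/25711745 ≈ -2.2019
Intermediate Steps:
S = 343
f = ⅙ (f = 4/(-3 + 27) = 4/24 = 4*(1/24) = ⅙ ≈ 0.16667)
W(y, h) = (343 + h)/(⅙ + y) (W(y, h) = (h + 343)/(y + ⅙) = (343 + h)/(⅙ + y))
(N(-214) - 44266)/(W(-214, -200) + a) = (140 - 44266)/(6*(343 - 200)/(1 + 6*(-214)) + 20041) = -44126/(6*143/(1 - 1284) + 20041) = -44126/(6*143/(-1283) + 20041) = -44126/(6*(-1/1283)*143 + 20041) = -44126/(-858/1283 + 20041) = -44126/25711745/1283 = -44126*1283/25711745 = -56613658/25711745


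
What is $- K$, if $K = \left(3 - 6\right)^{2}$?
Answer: $-9$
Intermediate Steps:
$K = 9$ ($K = \left(3 - 6\right)^{2} = \left(-3\right)^{2} = 9$)
$- K = \left(-1\right) 9 = -9$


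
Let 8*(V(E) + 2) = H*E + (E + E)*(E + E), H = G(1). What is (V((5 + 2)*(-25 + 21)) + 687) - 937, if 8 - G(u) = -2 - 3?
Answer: 189/2 ≈ 94.500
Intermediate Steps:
G(u) = 13 (G(u) = 8 - (-2 - 3) = 8 - 1*(-5) = 8 + 5 = 13)
H = 13
V(E) = -2 + E**2/2 + 13*E/8 (V(E) = -2 + (13*E + (E + E)*(E + E))/8 = -2 + (13*E + (2*E)*(2*E))/8 = -2 + (13*E + 4*E**2)/8 = -2 + (4*E**2 + 13*E)/8 = -2 + (E**2/2 + 13*E/8) = -2 + E**2/2 + 13*E/8)
(V((5 + 2)*(-25 + 21)) + 687) - 937 = ((-2 + ((5 + 2)*(-25 + 21))**2/2 + 13*((5 + 2)*(-25 + 21))/8) + 687) - 937 = ((-2 + (7*(-4))**2/2 + 13*(7*(-4))/8) + 687) - 937 = ((-2 + (1/2)*(-28)**2 + (13/8)*(-28)) + 687) - 937 = ((-2 + (1/2)*784 - 91/2) + 687) - 937 = ((-2 + 392 - 91/2) + 687) - 937 = (689/2 + 687) - 937 = 2063/2 - 937 = 189/2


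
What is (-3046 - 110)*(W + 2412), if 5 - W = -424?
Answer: -8966196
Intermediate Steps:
W = 429 (W = 5 - 1*(-424) = 5 + 424 = 429)
(-3046 - 110)*(W + 2412) = (-3046 - 110)*(429 + 2412) = -3156*2841 = -8966196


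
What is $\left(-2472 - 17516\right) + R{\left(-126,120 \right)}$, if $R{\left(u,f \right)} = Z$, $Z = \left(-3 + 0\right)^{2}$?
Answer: $-19979$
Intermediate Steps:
$Z = 9$ ($Z = \left(-3\right)^{2} = 9$)
$R{\left(u,f \right)} = 9$
$\left(-2472 - 17516\right) + R{\left(-126,120 \right)} = \left(-2472 - 17516\right) + 9 = -19988 + 9 = -19979$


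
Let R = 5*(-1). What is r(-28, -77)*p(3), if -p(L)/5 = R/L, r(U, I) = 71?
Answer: 1775/3 ≈ 591.67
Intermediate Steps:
R = -5
p(L) = 25/L (p(L) = -(-25)/L = 25/L)
r(-28, -77)*p(3) = 71*(25/3) = 1775/3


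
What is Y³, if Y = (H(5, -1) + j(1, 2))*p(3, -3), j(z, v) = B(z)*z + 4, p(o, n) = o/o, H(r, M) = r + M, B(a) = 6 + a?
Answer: 3375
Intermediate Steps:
H(r, M) = M + r
p(o, n) = 1
j(z, v) = 4 + z*(6 + z) (j(z, v) = (6 + z)*z + 4 = z*(6 + z) + 4 = 4 + z*(6 + z))
Y = 15 (Y = ((-1 + 5) + (4 + 1*(6 + 1)))*1 = (4 + (4 + 1*7))*1 = (4 + (4 + 7))*1 = (4 + 11)*1 = 15*1 = 15)
Y³ = 15³ = 3375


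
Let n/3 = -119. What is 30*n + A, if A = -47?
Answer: -10757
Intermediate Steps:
n = -357 (n = 3*(-119) = -357)
30*n + A = 30*(-357) - 47 = -10710 - 47 = -10757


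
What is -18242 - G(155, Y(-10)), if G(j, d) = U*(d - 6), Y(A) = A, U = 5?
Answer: -18162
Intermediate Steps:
G(j, d) = -30 + 5*d (G(j, d) = 5*(d - 6) = 5*(-6 + d) = -30 + 5*d)
-18242 - G(155, Y(-10)) = -18242 - (-30 + 5*(-10)) = -18242 - (-30 - 50) = -18242 - 1*(-80) = -18242 + 80 = -18162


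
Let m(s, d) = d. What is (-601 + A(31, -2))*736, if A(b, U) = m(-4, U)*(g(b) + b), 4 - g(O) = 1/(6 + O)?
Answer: -18271200/37 ≈ -4.9382e+5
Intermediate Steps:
g(O) = 4 - 1/(6 + O)
A(b, U) = U*(b + (23 + 4*b)/(6 + b)) (A(b, U) = U*((23 + 4*b)/(6 + b) + b) = U*(b + (23 + 4*b)/(6 + b)))
(-601 + A(31, -2))*736 = (-601 - 2*(23 + 31**2 + 10*31)/(6 + 31))*736 = (-601 - 2*(23 + 961 + 310)/37)*736 = (-601 - 2*1/37*1294)*736 = (-601 - 2588/37)*736 = -24825/37*736 = -18271200/37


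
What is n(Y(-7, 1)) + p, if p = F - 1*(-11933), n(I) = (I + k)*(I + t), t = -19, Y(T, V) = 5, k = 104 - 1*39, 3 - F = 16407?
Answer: -5451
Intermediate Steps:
F = -16404 (F = 3 - 1*16407 = 3 - 16407 = -16404)
k = 65 (k = 104 - 39 = 65)
n(I) = (-19 + I)*(65 + I) (n(I) = (I + 65)*(I - 19) = (65 + I)*(-19 + I) = (-19 + I)*(65 + I))
p = -4471 (p = -16404 - 1*(-11933) = -16404 + 11933 = -4471)
n(Y(-7, 1)) + p = (-1235 + 5² + 46*5) - 4471 = (-1235 + 25 + 230) - 4471 = -980 - 4471 = -5451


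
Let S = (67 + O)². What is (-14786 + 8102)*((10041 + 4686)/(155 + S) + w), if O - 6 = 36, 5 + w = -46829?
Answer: 313969368429/1003 ≈ 3.1303e+8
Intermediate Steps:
w = -46834 (w = -5 - 46829 = -46834)
O = 42 (O = 6 + 36 = 42)
S = 11881 (S = (67 + 42)² = 109² = 11881)
(-14786 + 8102)*((10041 + 4686)/(155 + S) + w) = (-14786 + 8102)*((10041 + 4686)/(155 + 11881) - 46834) = -6684*(14727/12036 - 46834) = -6684*(14727*(1/12036) - 46834) = -6684*(4909/4012 - 46834) = -6684*(-187893099/4012) = 313969368429/1003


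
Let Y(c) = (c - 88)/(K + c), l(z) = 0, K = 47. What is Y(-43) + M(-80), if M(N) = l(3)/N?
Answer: -131/4 ≈ -32.750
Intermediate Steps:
M(N) = 0 (M(N) = 0/N = 0)
Y(c) = (-88 + c)/(47 + c) (Y(c) = (c - 88)/(47 + c) = (-88 + c)/(47 + c))
Y(-43) + M(-80) = (-88 - 43)/(47 - 43) + 0 = -131/4 + 0 = -131/4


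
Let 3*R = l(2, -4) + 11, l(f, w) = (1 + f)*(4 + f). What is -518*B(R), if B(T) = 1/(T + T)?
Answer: -777/29 ≈ -26.793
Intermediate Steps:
R = 29/3 (R = ((4 + 2² + 5*2) + 11)/3 = ((4 + 4 + 10) + 11)/3 = (18 + 11)/3 = (⅓)*29 = 29/3 ≈ 9.6667)
B(T) = 1/(2*T)
-518*B(R) = -259/29/3 = -259*3/29 = -518*3/58 = -777/29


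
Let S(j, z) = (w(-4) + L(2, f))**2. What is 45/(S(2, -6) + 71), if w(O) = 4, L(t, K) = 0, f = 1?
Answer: 15/29 ≈ 0.51724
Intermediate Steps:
S(j, z) = 16 (S(j, z) = (4 + 0)**2 = 4**2 = 16)
45/(S(2, -6) + 71) = 45/(16 + 71) = 45/87 = 45*(1/87) = 15/29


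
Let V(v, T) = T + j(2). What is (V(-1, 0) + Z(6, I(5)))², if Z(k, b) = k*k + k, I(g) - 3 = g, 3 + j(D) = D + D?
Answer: 1849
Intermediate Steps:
j(D) = -3 + 2*D (j(D) = -3 + (D + D) = -3 + 2*D)
I(g) = 3 + g
Z(k, b) = k + k² (Z(k, b) = k² + k = k + k²)
V(v, T) = 1 + T (V(v, T) = T + (-3 + 2*2) = T + (-3 + 4) = T + 1 = 1 + T)
(V(-1, 0) + Z(6, I(5)))² = ((1 + 0) + 6*(1 + 6))² = (1 + 6*7)² = (1 + 42)² = 43² = 1849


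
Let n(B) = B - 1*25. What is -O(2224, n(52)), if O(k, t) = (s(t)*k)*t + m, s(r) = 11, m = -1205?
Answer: -659323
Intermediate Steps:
n(B) = -25 + B (n(B) = B - 25 = -25 + B)
O(k, t) = -1205 + 11*k*t (O(k, t) = (11*k)*t - 1205 = 11*k*t - 1205 = -1205 + 11*k*t)
-O(2224, n(52)) = -(-1205 + 11*2224*(-25 + 52)) = -(-1205 + 11*2224*27) = -(-1205 + 660528) = -1*659323 = -659323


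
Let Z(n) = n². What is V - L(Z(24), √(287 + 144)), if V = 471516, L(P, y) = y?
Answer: 471516 - √431 ≈ 4.7150e+5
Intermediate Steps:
V - L(Z(24), √(287 + 144)) = 471516 - √(287 + 144) = 471516 - √431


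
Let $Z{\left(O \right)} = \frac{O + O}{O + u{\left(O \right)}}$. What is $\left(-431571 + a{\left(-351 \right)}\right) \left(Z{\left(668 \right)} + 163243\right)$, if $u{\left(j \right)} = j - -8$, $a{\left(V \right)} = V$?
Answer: $- \frac{1974242827117}{28} \approx -7.0509 \cdot 10^{10}$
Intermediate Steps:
$u{\left(j \right)} = 8 + j$ ($u{\left(j \right)} = j + 8 = 8 + j$)
$Z{\left(O \right)} = \frac{2 O}{8 + 2 O}$ ($Z{\left(O \right)} = \frac{O + O}{O + \left(8 + O\right)} = \frac{2 O}{8 + 2 O}$)
$\left(-431571 + a{\left(-351 \right)}\right) \left(Z{\left(668 \right)} + 163243\right) = \left(-431571 - 351\right) \left(\frac{668}{4 + 668} + 163243\right) = - 431922 \left(\frac{668}{672} + 163243\right) = - 431922 \left(668 \cdot \frac{1}{672} + 163243\right) = - 431922 \left(\frac{167}{168} + 163243\right) = \left(-431922\right) \frac{27424991}{168} = - \frac{1974242827117}{28}$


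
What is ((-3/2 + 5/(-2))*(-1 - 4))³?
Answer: 8000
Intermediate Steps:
((-3/2 + 5/(-2))*(-1 - 4))³ = ((-3*½ + 5*(-½))*(-5))³ = ((-3/2 - 5/2)*(-5))³ = (-4*(-5))³ = 20³ = 8000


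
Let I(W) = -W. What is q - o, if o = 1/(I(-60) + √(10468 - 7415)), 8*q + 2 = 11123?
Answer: 6082707/4376 + √3053/547 ≈ 1390.1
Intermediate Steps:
q = 11121/8 (q = -¼ + (⅛)*11123 = -¼ + 11123/8 = 11121/8 ≈ 1390.1)
o = 1/(60 + √3053) (o = 1/(-1*(-60) + √(10468 - 7415)) = 1/(60 + √3053) ≈ 0.0086765)
q - o = 11121/8 - (60/547 - √3053/547) = 11121/8 + (-60/547 + √3053/547) = 6082707/4376 + √3053/547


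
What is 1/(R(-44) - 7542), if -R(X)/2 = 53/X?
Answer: -22/165871 ≈ -0.00013263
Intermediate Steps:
R(X) = -106/X
1/(R(-44) - 7542) = 1/(-106/(-44) - 7542) = 1/(-106*(-1/44) - 7542) = 1/(53/22 - 7542) = 1/(-165871/22) = -22/165871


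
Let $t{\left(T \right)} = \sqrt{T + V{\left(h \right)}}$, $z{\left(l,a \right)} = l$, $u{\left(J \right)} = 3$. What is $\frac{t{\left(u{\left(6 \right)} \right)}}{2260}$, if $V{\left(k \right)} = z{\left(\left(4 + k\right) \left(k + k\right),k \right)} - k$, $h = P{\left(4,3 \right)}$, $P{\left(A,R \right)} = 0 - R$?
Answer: $0$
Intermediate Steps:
$P{\left(A,R \right)} = - R$
$h = -3$ ($h = \left(-1\right) 3 = -3$)
$V{\left(k \right)} = - k + 2 k \left(4 + k\right)$ ($V{\left(k \right)} = \left(4 + k\right) \left(k + k\right) - k = \left(4 + k\right) 2 k - k = 2 k \left(4 + k\right) - k = - k + 2 k \left(4 + k\right)$)
$t{\left(T \right)} = \sqrt{-3 + T}$ ($t{\left(T \right)} = \sqrt{T - 3 \left(7 + 2 \left(-3\right)\right)} = \sqrt{T - 3 \left(7 - 6\right)} = \sqrt{T - 3} = \sqrt{-3 + T}$)
$\frac{t{\left(u{\left(6 \right)} \right)}}{2260} = \frac{\sqrt{-3 + 3}}{2260} = \sqrt{0} \cdot \frac{1}{2260} = 0 \cdot \frac{1}{2260} = 0$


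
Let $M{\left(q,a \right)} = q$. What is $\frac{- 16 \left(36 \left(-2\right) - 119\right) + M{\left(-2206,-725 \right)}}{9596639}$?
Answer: $\frac{850}{9596639} \approx 8.8573 \cdot 10^{-5}$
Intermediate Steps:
$\frac{- 16 \left(36 \left(-2\right) - 119\right) + M{\left(-2206,-725 \right)}}{9596639} = \frac{- 16 \left(36 \left(-2\right) - 119\right) - 2206}{9596639} = \left(- 16 \left(-72 - 119\right) - 2206\right) \frac{1}{9596639} = \left(\left(-16\right) \left(-191\right) - 2206\right) \frac{1}{9596639} = \left(3056 - 2206\right) \frac{1}{9596639} = 850 \cdot \frac{1}{9596639} = \frac{850}{9596639}$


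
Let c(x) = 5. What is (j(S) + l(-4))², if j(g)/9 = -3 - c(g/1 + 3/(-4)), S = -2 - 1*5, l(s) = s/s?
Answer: 5041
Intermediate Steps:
l(s) = 1
S = -7 (S = -2 - 5 = -7)
j(g) = -72 (j(g) = 9*(-3 - 1*5) = 9*(-3 - 5) = 9*(-8) = -72)
(j(S) + l(-4))² = (-72 + 1)² = (-71)² = 5041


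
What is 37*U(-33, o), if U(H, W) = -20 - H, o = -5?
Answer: 481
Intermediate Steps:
37*U(-33, o) = 37*(-20 - 1*(-33)) = 37*(-20 + 33) = 37*13 = 481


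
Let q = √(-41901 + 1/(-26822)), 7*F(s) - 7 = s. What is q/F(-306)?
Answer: -7*I*√30144404206106/8019778 ≈ -4.7922*I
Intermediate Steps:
F(s) = 1 + s/7
q = I*√30144404206106/26822 (q = √(-41901 - 1/26822) = √(-1123868623/26822) = I*√30144404206106/26822 ≈ 204.7*I)
q/F(-306) = (I*√30144404206106/26822)/(1 + (⅐)*(-306)) = (I*√30144404206106/26822)/(1 - 306/7) = (I*√30144404206106/26822)/(-299/7) = (I*√30144404206106/26822)*(-7/299) = -7*I*√30144404206106/8019778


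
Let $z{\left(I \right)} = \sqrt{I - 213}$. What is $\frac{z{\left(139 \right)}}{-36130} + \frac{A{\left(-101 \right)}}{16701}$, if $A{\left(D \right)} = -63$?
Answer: $- \frac{21}{5567} - \frac{i \sqrt{74}}{36130} \approx -0.0037722 - 0.00023809 i$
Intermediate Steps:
$z{\left(I \right)} = \sqrt{-213 + I}$
$\frac{z{\left(139 \right)}}{-36130} + \frac{A{\left(-101 \right)}}{16701} = \frac{\sqrt{-213 + 139}}{-36130} - \frac{63}{16701} = \sqrt{-74} \left(- \frac{1}{36130}\right) - \frac{21}{5567} = i \sqrt{74} \left(- \frac{1}{36130}\right) - \frac{21}{5567} = - \frac{i \sqrt{74}}{36130} - \frac{21}{5567} = - \frac{21}{5567} - \frac{i \sqrt{74}}{36130}$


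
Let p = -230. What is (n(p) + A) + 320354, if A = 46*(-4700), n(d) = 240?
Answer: 104394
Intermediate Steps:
A = -216200
(n(p) + A) + 320354 = (240 - 216200) + 320354 = -215960 + 320354 = 104394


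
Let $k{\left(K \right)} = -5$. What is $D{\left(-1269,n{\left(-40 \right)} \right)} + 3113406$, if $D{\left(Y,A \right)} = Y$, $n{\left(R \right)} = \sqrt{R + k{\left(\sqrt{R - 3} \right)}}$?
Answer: $3112137$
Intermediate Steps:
$n{\left(R \right)} = \sqrt{-5 + R}$ ($n{\left(R \right)} = \sqrt{R - 5} = \sqrt{-5 + R}$)
$D{\left(-1269,n{\left(-40 \right)} \right)} + 3113406 = -1269 + 3113406 = 3112137$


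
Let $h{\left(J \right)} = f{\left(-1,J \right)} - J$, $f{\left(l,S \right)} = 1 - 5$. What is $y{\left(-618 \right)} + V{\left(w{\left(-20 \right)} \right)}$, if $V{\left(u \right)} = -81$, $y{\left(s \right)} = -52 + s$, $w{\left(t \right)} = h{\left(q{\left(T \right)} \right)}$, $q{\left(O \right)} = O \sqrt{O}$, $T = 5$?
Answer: $-751$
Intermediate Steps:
$f{\left(l,S \right)} = -4$
$q{\left(O \right)} = O^{\frac{3}{2}}$
$h{\left(J \right)} = -4 - J$
$w{\left(t \right)} = -4 - 5 \sqrt{5}$ ($w{\left(t \right)} = -4 - 5^{\frac{3}{2}} = -4 - 5 \sqrt{5}$)
$y{\left(-618 \right)} + V{\left(w{\left(-20 \right)} \right)} = \left(-52 - 618\right) - 81 = -670 - 81 = -751$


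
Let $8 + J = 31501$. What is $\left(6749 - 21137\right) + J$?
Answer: $17105$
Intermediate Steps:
$J = 31493$ ($J = -8 + 31501 = 31493$)
$\left(6749 - 21137\right) + J = \left(6749 - 21137\right) + 31493 = -14388 + 31493 = 17105$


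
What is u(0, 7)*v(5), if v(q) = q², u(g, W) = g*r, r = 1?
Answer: 0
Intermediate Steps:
u(g, W) = g (u(g, W) = g*1 = g)
u(0, 7)*v(5) = 0*5² = 0*25 = 0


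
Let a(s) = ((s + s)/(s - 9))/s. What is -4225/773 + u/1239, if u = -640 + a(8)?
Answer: -1910347/319249 ≈ -5.9839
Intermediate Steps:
a(s) = 2/(-9 + s) (a(s) = ((2*s)/(-9 + s))/s = (2*s/(-9 + s))/s = 2/(-9 + s))
u = -642 (u = -640 + 2/(-9 + 8) = -640 + 2/(-1) = -640 + 2*(-1) = -640 - 2 = -642)
-4225/773 + u/1239 = -4225/773 - 642/1239 = -4225*1/773 - 642*1/1239 = -4225/773 - 214/413 = -1910347/319249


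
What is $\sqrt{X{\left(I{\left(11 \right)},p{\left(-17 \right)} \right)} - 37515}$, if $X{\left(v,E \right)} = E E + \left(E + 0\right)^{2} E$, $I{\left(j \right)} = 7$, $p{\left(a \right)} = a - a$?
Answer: $i \sqrt{37515} \approx 193.69 i$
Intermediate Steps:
$p{\left(a \right)} = 0$
$X{\left(v,E \right)} = E^{2} + E^{3}$ ($X{\left(v,E \right)} = E^{2} + E^{2} E = E^{2} + E^{3}$)
$\sqrt{X{\left(I{\left(11 \right)},p{\left(-17 \right)} \right)} - 37515} = \sqrt{0^{2} \left(1 + 0\right) - 37515} = \sqrt{0 \cdot 1 - 37515} = \sqrt{0 - 37515} = \sqrt{-37515} = i \sqrt{37515}$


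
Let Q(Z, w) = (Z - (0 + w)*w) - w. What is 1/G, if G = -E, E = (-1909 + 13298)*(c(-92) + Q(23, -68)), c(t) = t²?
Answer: -1/44770159 ≈ -2.2336e-8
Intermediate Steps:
Q(Z, w) = Z - w - w² (Q(Z, w) = (Z - w*w) - w = (Z - w²) - w = Z - w - w²)
E = 44770159 (E = (-1909 + 13298)*((-92)² + (23 - 1*(-68) - 1*(-68)²)) = 11389*(8464 + (23 + 68 - 1*4624)) = 11389*(8464 + (23 + 68 - 4624)) = 11389*(8464 - 4533) = 11389*3931 = 44770159)
G = -44770159 (G = -1*44770159 = -44770159)
1/G = 1/(-44770159) = -1/44770159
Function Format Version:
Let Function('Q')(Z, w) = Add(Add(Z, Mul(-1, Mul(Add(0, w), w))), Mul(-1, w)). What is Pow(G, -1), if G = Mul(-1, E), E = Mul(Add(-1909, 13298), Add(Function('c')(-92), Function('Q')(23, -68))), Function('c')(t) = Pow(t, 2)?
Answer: Rational(-1, 44770159) ≈ -2.2336e-8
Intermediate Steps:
Function('Q')(Z, w) = Add(Z, Mul(-1, w), Mul(-1, Pow(w, 2))) (Function('Q')(Z, w) = Add(Add(Z, Mul(-1, Mul(w, w))), Mul(-1, w)) = Add(Add(Z, Mul(-1, Pow(w, 2))), Mul(-1, w)) = Add(Z, Mul(-1, w), Mul(-1, Pow(w, 2))))
E = 44770159 (E = Mul(Add(-1909, 13298), Add(Pow(-92, 2), Add(23, Mul(-1, -68), Mul(-1, Pow(-68, 2))))) = Mul(11389, Add(8464, Add(23, 68, Mul(-1, 4624)))) = Mul(11389, Add(8464, Add(23, 68, -4624))) = Mul(11389, Add(8464, -4533)) = Mul(11389, 3931) = 44770159)
G = -44770159 (G = Mul(-1, 44770159) = -44770159)
Pow(G, -1) = Pow(-44770159, -1) = Rational(-1, 44770159)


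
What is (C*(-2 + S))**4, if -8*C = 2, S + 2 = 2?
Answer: 1/16 ≈ 0.062500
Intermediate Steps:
S = 0 (S = -2 + 2 = 0)
C = -1/4 (C = -1/8*2 = -1/4 ≈ -0.25000)
(C*(-2 + S))**4 = (-(-2 + 0)/4)**4 = (-1/4*(-2))**4 = (1/2)**4 = 1/16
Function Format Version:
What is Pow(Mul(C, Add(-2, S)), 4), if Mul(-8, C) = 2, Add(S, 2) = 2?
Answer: Rational(1, 16) ≈ 0.062500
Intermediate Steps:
S = 0 (S = Add(-2, 2) = 0)
C = Rational(-1, 4) (C = Mul(Rational(-1, 8), 2) = Rational(-1, 4) ≈ -0.25000)
Pow(Mul(C, Add(-2, S)), 4) = Pow(Mul(Rational(-1, 4), Add(-2, 0)), 4) = Pow(Mul(Rational(-1, 4), -2), 4) = Pow(Rational(1, 2), 4) = Rational(1, 16)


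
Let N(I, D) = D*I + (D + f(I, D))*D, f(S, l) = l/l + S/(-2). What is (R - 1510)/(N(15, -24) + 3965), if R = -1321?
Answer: -2831/4337 ≈ -0.65276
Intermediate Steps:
f(S, l) = 1 - S/2 (f(S, l) = 1 + S*(-½) = 1 - S/2)
N(I, D) = D*I + D*(1 + D - I/2) (N(I, D) = D*I + (D + (1 - I/2))*D = D*I + (1 + D - I/2)*D = D*I + D*(1 + D - I/2))
(R - 1510)/(N(15, -24) + 3965) = (-1321 - 1510)/((½)*(-24)*(2 + 15 + 2*(-24)) + 3965) = -2831/((½)*(-24)*(2 + 15 - 48) + 3965) = -2831/((½)*(-24)*(-31) + 3965) = -2831/(372 + 3965) = -2831/4337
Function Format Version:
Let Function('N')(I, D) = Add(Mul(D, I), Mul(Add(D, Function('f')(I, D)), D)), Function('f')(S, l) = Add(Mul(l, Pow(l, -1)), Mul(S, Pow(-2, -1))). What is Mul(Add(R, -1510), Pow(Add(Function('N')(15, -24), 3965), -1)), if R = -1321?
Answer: Rational(-2831, 4337) ≈ -0.65276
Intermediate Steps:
Function('f')(S, l) = Add(1, Mul(Rational(-1, 2), S)) (Function('f')(S, l) = Add(1, Mul(S, Rational(-1, 2))) = Add(1, Mul(Rational(-1, 2), S)))
Function('N')(I, D) = Add(Mul(D, I), Mul(D, Add(1, D, Mul(Rational(-1, 2), I)))) (Function('N')(I, D) = Add(Mul(D, I), Mul(Add(D, Add(1, Mul(Rational(-1, 2), I))), D)) = Add(Mul(D, I), Mul(Add(1, D, Mul(Rational(-1, 2), I)), D)) = Add(Mul(D, I), Mul(D, Add(1, D, Mul(Rational(-1, 2), I)))))
Mul(Add(R, -1510), Pow(Add(Function('N')(15, -24), 3965), -1)) = Mul(Add(-1321, -1510), Pow(Add(Mul(Rational(1, 2), -24, Add(2, 15, Mul(2, -24))), 3965), -1)) = Mul(-2831, Pow(Add(Mul(Rational(1, 2), -24, Add(2, 15, -48)), 3965), -1)) = Mul(-2831, Pow(Add(Mul(Rational(1, 2), -24, -31), 3965), -1)) = Mul(-2831, Pow(Add(372, 3965), -1)) = Mul(-2831, Pow(4337, -1)) = Mul(-2831, Rational(1, 4337)) = Rational(-2831, 4337)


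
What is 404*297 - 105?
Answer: 119883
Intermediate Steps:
404*297 - 105 = 119988 - 105 = 119883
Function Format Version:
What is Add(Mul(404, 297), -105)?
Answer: 119883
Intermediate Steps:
Add(Mul(404, 297), -105) = Add(119988, -105) = 119883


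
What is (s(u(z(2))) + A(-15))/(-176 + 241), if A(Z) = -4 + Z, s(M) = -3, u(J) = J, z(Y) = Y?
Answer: -22/65 ≈ -0.33846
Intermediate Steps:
(s(u(z(2))) + A(-15))/(-176 + 241) = (-3 + (-4 - 15))/(-176 + 241) = (-3 - 19)/65 = -22*1/65 = -22/65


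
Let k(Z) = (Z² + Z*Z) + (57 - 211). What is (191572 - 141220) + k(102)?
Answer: 71006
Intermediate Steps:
k(Z) = -154 + 2*Z² (k(Z) = (Z² + Z²) - 154 = 2*Z² - 154 = -154 + 2*Z²)
(191572 - 141220) + k(102) = (191572 - 141220) + (-154 + 2*102²) = 50352 + (-154 + 2*10404) = 50352 + (-154 + 20808) = 50352 + 20654 = 71006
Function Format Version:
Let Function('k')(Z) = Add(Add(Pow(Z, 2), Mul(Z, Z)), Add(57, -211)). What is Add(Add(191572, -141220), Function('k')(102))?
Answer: 71006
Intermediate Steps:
Function('k')(Z) = Add(-154, Mul(2, Pow(Z, 2))) (Function('k')(Z) = Add(Add(Pow(Z, 2), Pow(Z, 2)), -154) = Add(Mul(2, Pow(Z, 2)), -154) = Add(-154, Mul(2, Pow(Z, 2))))
Add(Add(191572, -141220), Function('k')(102)) = Add(Add(191572, -141220), Add(-154, Mul(2, Pow(102, 2)))) = Add(50352, Add(-154, Mul(2, 10404))) = Add(50352, Add(-154, 20808)) = Add(50352, 20654) = 71006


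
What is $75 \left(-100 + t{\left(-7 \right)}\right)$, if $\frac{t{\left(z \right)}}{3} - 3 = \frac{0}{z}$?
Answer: $-6825$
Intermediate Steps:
$t{\left(z \right)} = 9$ ($t{\left(z \right)} = 9 + 3 \frac{0}{z} = 9 + 3 \cdot 0 = 9 + 0 = 9$)
$75 \left(-100 + t{\left(-7 \right)}\right) = 75 \left(-100 + 9\right) = 75 \left(-91\right) = -6825$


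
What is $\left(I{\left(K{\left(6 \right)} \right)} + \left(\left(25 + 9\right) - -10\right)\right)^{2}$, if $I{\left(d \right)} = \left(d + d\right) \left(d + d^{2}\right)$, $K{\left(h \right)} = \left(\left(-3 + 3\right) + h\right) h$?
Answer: $9206018704$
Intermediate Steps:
$K{\left(h \right)} = h^{2}$ ($K{\left(h \right)} = \left(0 + h\right) h = h h = h^{2}$)
$I{\left(d \right)} = 2 d \left(d + d^{2}\right)$
$\left(I{\left(K{\left(6 \right)} \right)} + \left(\left(25 + 9\right) - -10\right)\right)^{2} = \left(2 \left(6^{2}\right)^{2} \left(1 + 6^{2}\right) + \left(\left(25 + 9\right) - -10\right)\right)^{2} = \left(2 \cdot 36^{2} \left(1 + 36\right) + \left(34 + 10\right)\right)^{2} = \left(2 \cdot 1296 \cdot 37 + 44\right)^{2} = \left(95904 + 44\right)^{2} = 95948^{2} = 9206018704$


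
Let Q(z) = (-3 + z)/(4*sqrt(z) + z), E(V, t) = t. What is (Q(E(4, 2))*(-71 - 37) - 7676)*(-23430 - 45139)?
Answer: 3688052234/7 - 7405452*sqrt(2)/7 ≈ 5.2537e+8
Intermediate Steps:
Q(z) = (-3 + z)/(z + 4*sqrt(z))
(Q(E(4, 2))*(-71 - 37) - 7676)*(-23430 - 45139) = (((-3 + 2)/(2 + 4*sqrt(2)))*(-71 - 37) - 7676)*(-23430 - 45139) = ((-1/(2 + 4*sqrt(2)))*(-108) - 7676)*(-68569) = (-1/(2 + 4*sqrt(2))*(-108) - 7676)*(-68569) = (108/(2 + 4*sqrt(2)) - 7676)*(-68569) = (-7676 + 108/(2 + 4*sqrt(2)))*(-68569) = 526335644 - 7405452/(2 + 4*sqrt(2))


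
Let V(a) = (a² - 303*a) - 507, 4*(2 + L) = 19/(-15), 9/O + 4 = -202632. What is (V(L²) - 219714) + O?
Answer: -145632781246705181/656540640000 ≈ -2.2182e+5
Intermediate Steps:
O = -9/202636 (O = 9/(-4 - 202632) = 9/(-202636) = 9*(-1/202636) = -9/202636 ≈ -4.4415e-5)
L = -139/60 (L = -2 + (19/(-15))/4 = -2 + (19*(-1/15))/4 = -2 + (¼)*(-19/15) = -2 - 19/60 = -139/60 ≈ -2.3167)
V(a) = -507 + a² - 303*a
(V(L²) - 219714) + O = ((-507 + ((-139/60)²)² - 303*(-139/60)²) - 219714) - 9/202636 = ((-507 + (19321/3600)² - 303*19321/3600) - 219714) - 9/202636 = ((-507 + 373301041/12960000 - 1951421/1200) - 219714) - 9/202636 = (-27272765759/12960000 - 219714) - 9/202636 = -2874766205759/12960000 - 9/202636 = -145632781246705181/656540640000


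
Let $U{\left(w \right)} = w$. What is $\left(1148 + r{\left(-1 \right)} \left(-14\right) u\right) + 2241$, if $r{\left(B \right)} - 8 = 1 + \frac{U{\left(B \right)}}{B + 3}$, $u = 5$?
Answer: $2794$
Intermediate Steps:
$r{\left(B \right)} = 9 + \frac{B}{3 + B}$ ($r{\left(B \right)} = 8 + \left(1 + \frac{B}{B + 3}\right) = 8 + \left(1 + \frac{B}{3 + B}\right) = 9 + \frac{B}{3 + B}$)
$\left(1148 + r{\left(-1 \right)} \left(-14\right) u\right) + 2241 = \left(1148 + \frac{27 + 10 \left(-1\right)}{3 - 1} \left(-14\right) 5\right) + 2241 = \left(1148 + \frac{27 - 10}{2} \left(-14\right) 5\right) + 2241 = \left(1148 + \frac{1}{2} \cdot 17 \left(-14\right) 5\right) + 2241 = \left(1148 + \frac{17}{2} \left(-14\right) 5\right) + 2241 = \left(1148 - 595\right) + 2241 = 553 + 2241 = 2794$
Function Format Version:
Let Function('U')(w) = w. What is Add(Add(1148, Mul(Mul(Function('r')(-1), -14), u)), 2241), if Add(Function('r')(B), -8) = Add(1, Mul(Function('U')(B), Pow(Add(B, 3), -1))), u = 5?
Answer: 2794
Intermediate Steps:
Function('r')(B) = Add(9, Mul(B, Pow(Add(3, B), -1))) (Function('r')(B) = Add(8, Add(1, Mul(B, Pow(Add(B, 3), -1)))) = Add(8, Add(1, Mul(B, Pow(Add(3, B), -1)))) = Add(9, Mul(B, Pow(Add(3, B), -1))))
Add(Add(1148, Mul(Mul(Function('r')(-1), -14), u)), 2241) = Add(Add(1148, Mul(Mul(Mul(Pow(Add(3, -1), -1), Add(27, Mul(10, -1))), -14), 5)), 2241) = Add(Add(1148, Mul(Mul(Mul(Pow(2, -1), Add(27, -10)), -14), 5)), 2241) = Add(Add(1148, Mul(Mul(Mul(Rational(1, 2), 17), -14), 5)), 2241) = Add(Add(1148, Mul(Mul(Rational(17, 2), -14), 5)), 2241) = Add(Add(1148, Mul(-119, 5)), 2241) = Add(Add(1148, -595), 2241) = Add(553, 2241) = 2794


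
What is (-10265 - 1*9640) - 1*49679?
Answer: -69584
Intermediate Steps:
(-10265 - 1*9640) - 1*49679 = (-10265 - 9640) - 49679 = -19905 - 49679 = -69584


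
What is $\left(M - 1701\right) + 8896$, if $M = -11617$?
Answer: $-4422$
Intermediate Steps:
$\left(M - 1701\right) + 8896 = \left(-11617 - 1701\right) + 8896 = -13318 + 8896 = -4422$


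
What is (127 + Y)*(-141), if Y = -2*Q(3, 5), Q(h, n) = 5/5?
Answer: -17625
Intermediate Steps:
Q(h, n) = 1 (Q(h, n) = 5*(1/5) = 1)
Y = -2 (Y = -2*1 = -2)
(127 + Y)*(-141) = (127 - 2)*(-141) = 125*(-141) = -17625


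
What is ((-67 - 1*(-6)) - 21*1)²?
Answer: 6724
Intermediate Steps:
((-67 - 1*(-6)) - 21*1)² = ((-67 + 6) - 21)² = (-61 - 21)² = (-82)² = 6724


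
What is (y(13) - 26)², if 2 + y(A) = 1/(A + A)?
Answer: 528529/676 ≈ 781.85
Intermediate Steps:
y(A) = -2 + 1/(2*A) (y(A) = -2 + 1/(A + A) = -2 + 1/(2*A))
(y(13) - 26)² = ((-2 + (½)/13) - 26)² = ((-2 + (½)*(1/13)) - 26)² = ((-2 + 1/26) - 26)² = (-51/26 - 26)² = (-727/26)² = 528529/676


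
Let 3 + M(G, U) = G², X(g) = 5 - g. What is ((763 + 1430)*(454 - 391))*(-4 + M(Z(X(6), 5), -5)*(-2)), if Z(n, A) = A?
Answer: -6631632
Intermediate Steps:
M(G, U) = -3 + G²
((763 + 1430)*(454 - 391))*(-4 + M(Z(X(6), 5), -5)*(-2)) = ((763 + 1430)*(454 - 391))*(-4 + (-3 + 5²)*(-2)) = (2193*63)*(-4 + (-3 + 25)*(-2)) = 138159*(-4 + 22*(-2)) = 138159*(-4 - 44) = 138159*(-48) = -6631632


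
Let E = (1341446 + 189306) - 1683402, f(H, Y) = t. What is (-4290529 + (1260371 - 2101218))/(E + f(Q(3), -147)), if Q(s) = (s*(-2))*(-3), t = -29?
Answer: 5131376/152679 ≈ 33.609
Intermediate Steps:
Q(s) = 6*s (Q(s) = -2*s*(-3) = 6*s)
f(H, Y) = -29
E = -152650 (E = 1530752 - 1683402 = -152650)
(-4290529 + (1260371 - 2101218))/(E + f(Q(3), -147)) = (-4290529 + (1260371 - 2101218))/(-152650 - 29) = (-4290529 - 840847)/(-152679) = -5131376*(-1/152679) = 5131376/152679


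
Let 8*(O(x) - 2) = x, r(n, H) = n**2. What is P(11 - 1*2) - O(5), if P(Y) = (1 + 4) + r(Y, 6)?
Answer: 667/8 ≈ 83.375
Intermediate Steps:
O(x) = 2 + x/8
P(Y) = 5 + Y**2 (P(Y) = (1 + 4) + Y**2 = 5 + Y**2)
P(11 - 1*2) - O(5) = (5 + (11 - 1*2)**2) - (2 + (1/8)*5) = (5 + (11 - 2)**2) - (2 + 5/8) = (5 + 9**2) - 1*21/8 = (5 + 81) - 21/8 = 86 - 21/8 = 667/8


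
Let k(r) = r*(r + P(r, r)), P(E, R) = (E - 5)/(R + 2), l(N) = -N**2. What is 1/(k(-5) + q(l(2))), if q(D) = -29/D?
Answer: 12/187 ≈ 0.064171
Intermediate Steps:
P(E, R) = (-5 + E)/(2 + R)
k(r) = r*(r + (-5 + r)/(2 + r))
1/(k(-5) + q(l(2))) = 1/(-5*(-5 - 5 - 5*(2 - 5))/(2 - 5) - 29/((-1*2**2))) = 1/(-5*(-5 - 5 - 5*(-3))/(-3) - 29/((-1*4))) = 1/(-5*(-1/3)*(-5 - 5 + 15) - 29/(-4)) = 1/(-5*(-1/3)*5 - 29*(-1/4)) = 1/(25/3 + 29/4) = 1/(187/12) = 12/187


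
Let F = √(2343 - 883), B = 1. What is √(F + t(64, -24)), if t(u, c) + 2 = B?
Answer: √(-1 + 2*√365) ≈ 6.1000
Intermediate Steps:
t(u, c) = -1 (t(u, c) = -2 + 1 = -1)
F = 2*√365 (F = √1460 = 2*√365 ≈ 38.210)
√(F + t(64, -24)) = √(2*√365 - 1) = √(-1 + 2*√365)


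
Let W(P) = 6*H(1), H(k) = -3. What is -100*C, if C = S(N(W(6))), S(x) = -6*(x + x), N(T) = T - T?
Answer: 0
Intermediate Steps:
W(P) = -18 (W(P) = 6*(-3) = -18)
N(T) = 0
S(x) = -12*x
C = 0 (C = -12*0 = 0)
-100*C = -100*0 = 0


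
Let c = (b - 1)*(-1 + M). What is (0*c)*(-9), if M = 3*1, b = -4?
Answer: 0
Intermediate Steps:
M = 3
c = -10 (c = (-4 - 1)*(-1 + 3) = -5*2 = -10)
(0*c)*(-9) = (0*(-10))*(-9) = 0*(-9) = 0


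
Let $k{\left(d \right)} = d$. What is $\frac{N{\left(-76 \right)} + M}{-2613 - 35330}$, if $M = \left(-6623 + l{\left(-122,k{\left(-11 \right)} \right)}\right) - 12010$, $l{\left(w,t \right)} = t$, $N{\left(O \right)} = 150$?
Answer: $\frac{18494}{37943} \approx 0.48742$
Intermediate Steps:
$M = -18644$ ($M = \left(-6623 - 11\right) - 12010 = -6634 - 12010 = -18644$)
$\frac{N{\left(-76 \right)} + M}{-2613 - 35330} = \frac{150 - 18644}{-2613 - 35330} = - \frac{18494}{-37943} = \left(-18494\right) \left(- \frac{1}{37943}\right) = \frac{18494}{37943}$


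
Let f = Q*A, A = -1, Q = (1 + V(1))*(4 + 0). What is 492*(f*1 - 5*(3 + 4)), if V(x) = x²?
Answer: -21156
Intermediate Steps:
Q = 8 (Q = (1 + 1²)*(4 + 0) = (1 + 1)*4 = 2*4 = 8)
f = -8 (f = 8*(-1) = -8)
492*(f*1 - 5*(3 + 4)) = 492*(-8*1 - 5*(3 + 4)) = 492*(-8 - 5*7) = 492*(-8 - 35) = 492*(-43) = -21156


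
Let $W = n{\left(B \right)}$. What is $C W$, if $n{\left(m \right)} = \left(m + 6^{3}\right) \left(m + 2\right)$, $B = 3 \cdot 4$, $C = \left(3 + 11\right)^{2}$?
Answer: $625632$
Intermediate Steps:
$C = 196$ ($C = 14^{2} = 196$)
$B = 12$
$n{\left(m \right)} = \left(2 + m\right) \left(216 + m\right)$ ($n{\left(m \right)} = \left(m + 216\right) \left(2 + m\right) = \left(216 + m\right) \left(2 + m\right) = \left(2 + m\right) \left(216 + m\right)$)
$W = 3192$ ($W = 432 + 12^{2} + 218 \cdot 12 = 432 + 144 + 2616 = 3192$)
$C W = 196 \cdot 3192 = 625632$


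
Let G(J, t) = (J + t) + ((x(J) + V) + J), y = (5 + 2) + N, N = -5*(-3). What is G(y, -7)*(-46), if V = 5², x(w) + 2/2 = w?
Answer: -3818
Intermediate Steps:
x(w) = -1 + w
N = 15
V = 25
y = 22 (y = (5 + 2) + 15 = 7 + 15 = 22)
G(J, t) = 24 + t + 3*J (G(J, t) = (J + t) + (((-1 + J) + 25) + J) = (J + t) + ((24 + J) + J) = (J + t) + (24 + 2*J) = 24 + t + 3*J)
G(y, -7)*(-46) = (24 - 7 + 3*22)*(-46) = (24 - 7 + 66)*(-46) = 83*(-46) = -3818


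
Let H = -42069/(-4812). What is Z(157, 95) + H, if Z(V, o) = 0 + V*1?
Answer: 265851/1604 ≈ 165.74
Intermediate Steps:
Z(V, o) = V (Z(V, o) = 0 + V = V)
H = 14023/1604 (H = -42069*(-1/4812) = 14023/1604 ≈ 8.7425)
Z(157, 95) + H = 157 + 14023/1604 = 265851/1604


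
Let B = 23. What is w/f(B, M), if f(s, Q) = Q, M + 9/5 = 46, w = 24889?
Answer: 124445/221 ≈ 563.10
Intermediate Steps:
M = 221/5 (M = -9/5 + 46 = 221/5 ≈ 44.200)
w/f(B, M) = 24889/(221/5) = 24889*(5/221) = 124445/221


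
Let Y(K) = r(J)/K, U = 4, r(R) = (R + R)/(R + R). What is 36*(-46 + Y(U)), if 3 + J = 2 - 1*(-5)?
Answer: -1647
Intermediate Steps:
J = 4 (J = -3 + (2 - 1*(-5)) = -3 + (2 + 5) = -3 + 7 = 4)
r(R) = 1 (r(R) = (2*R)/((2*R)) = (2*R)*(1/(2*R)) = 1)
Y(K) = 1/K
36*(-46 + Y(U)) = 36*(-46 + 1/4) = 36*(-46 + ¼) = 36*(-183/4) = -1647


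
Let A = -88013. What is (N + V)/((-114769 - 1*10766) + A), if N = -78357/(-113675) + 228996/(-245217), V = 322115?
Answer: -1496493748363799/992109928408550 ≈ -1.5084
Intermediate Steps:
N = -2272217277/9291680825 (N = -78357*(-1/113675) + 228996*(-1/245217) = 78357/113675 - 76332/81739 = -2272217277/9291680825 ≈ -0.24454)
(N + V)/((-114769 - 1*10766) + A) = (-2272217277/9291680825 + 322115)/((-114769 - 1*10766) - 88013) = 2992987496727598/(9291680825*((-114769 - 10766) - 88013)) = 2992987496727598/(9291680825*(-125535 - 88013)) = (2992987496727598/9291680825)/(-213548) = (2992987496727598/9291680825)*(-1/213548) = -1496493748363799/992109928408550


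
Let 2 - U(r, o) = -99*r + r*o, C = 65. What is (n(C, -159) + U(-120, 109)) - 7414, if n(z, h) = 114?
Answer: -6098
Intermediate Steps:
U(r, o) = 2 + 99*r - o*r (U(r, o) = 2 - (-99*r + r*o) = 2 - (-99*r + o*r) = 2 + (99*r - o*r) = 2 + 99*r - o*r)
(n(C, -159) + U(-120, 109)) - 7414 = (114 + (2 + 99*(-120) - 1*109*(-120))) - 7414 = (114 + (2 - 11880 + 13080)) - 7414 = (114 + 1202) - 7414 = 1316 - 7414 = -6098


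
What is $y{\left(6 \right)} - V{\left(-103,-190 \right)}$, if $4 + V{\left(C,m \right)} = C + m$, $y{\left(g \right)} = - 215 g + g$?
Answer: $-987$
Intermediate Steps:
$y{\left(g \right)} = - 214 g$
$V{\left(C,m \right)} = -4 + C + m$ ($V{\left(C,m \right)} = -4 + \left(C + m\right) = -4 + C + m$)
$y{\left(6 \right)} - V{\left(-103,-190 \right)} = \left(-214\right) 6 - \left(-4 - 103 - 190\right) = -1284 - -297 = -1284 + 297 = -987$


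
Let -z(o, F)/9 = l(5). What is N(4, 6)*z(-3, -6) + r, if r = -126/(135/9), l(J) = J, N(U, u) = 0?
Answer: -42/5 ≈ -8.4000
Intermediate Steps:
z(o, F) = -45 (z(o, F) = -9*5 = -45)
r = -42/5 (r = -126/(135*(1/9)) = -126/15 = -126*1/15 = -42/5 ≈ -8.4000)
N(4, 6)*z(-3, -6) + r = 0*(-45) - 42/5 = 0 - 42/5 = -42/5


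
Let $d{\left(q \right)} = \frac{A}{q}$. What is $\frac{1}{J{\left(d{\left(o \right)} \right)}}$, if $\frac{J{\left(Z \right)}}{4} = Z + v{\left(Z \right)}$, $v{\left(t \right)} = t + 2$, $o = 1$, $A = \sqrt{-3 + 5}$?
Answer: $- \frac{1}{8} + \frac{\sqrt{2}}{8} \approx 0.051777$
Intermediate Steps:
$A = \sqrt{2} \approx 1.4142$
$v{\left(t \right)} = 2 + t$
$d{\left(q \right)} = \frac{\sqrt{2}}{q}$
$J{\left(Z \right)} = 8 + 8 Z$ ($J{\left(Z \right)} = 4 \left(Z + \left(2 + Z\right)\right) = 4 \left(2 + 2 Z\right) = 8 + 8 Z$)
$\frac{1}{J{\left(d{\left(o \right)} \right)}} = \frac{1}{8 + 8 \frac{\sqrt{2}}{1}} = \frac{1}{8 + 8 \sqrt{2} \cdot 1} = \frac{1}{8 + 8 \sqrt{2}}$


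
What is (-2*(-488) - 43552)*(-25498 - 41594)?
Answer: 2856508992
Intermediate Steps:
(-2*(-488) - 43552)*(-25498 - 41594) = (976 - 43552)*(-67092) = -42576*(-67092) = 2856508992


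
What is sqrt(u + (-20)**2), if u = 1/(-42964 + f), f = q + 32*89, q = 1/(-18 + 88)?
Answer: sqrt(3154212730696070)/2808119 ≈ 20.000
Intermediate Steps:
q = 1/70 ≈ 0.014286
f = 199361/70 (f = 1/70 + 32*89 = 1/70 + 2848 = 199361/70 ≈ 2848.0)
u = -70/2808119 (u = 1/(-42964 + 199361/70) = 1/(-2808119/70) = -70/2808119 ≈ -2.4928e-5)
sqrt(u + (-20)**2) = sqrt(-70/2808119 + (-20)**2) = sqrt(-70/2808119 + 400) = sqrt(1123247530/2808119) = sqrt(3154212730696070)/2808119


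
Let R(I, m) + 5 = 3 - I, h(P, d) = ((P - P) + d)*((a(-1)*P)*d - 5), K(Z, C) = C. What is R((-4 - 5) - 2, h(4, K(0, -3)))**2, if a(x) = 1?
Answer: 81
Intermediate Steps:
h(P, d) = d*(-5 + P*d) (h(P, d) = ((P - P) + d)*((1*P)*d - 5) = (0 + d)*(P*d - 5) = d*(-5 + P*d))
R(I, m) = -2 - I (R(I, m) = -5 + (3 - I) = -2 - I)
R((-4 - 5) - 2, h(4, K(0, -3)))**2 = (-2 - ((-4 - 5) - 2))**2 = (-2 - (-9 - 2))**2 = (-2 - 1*(-11))**2 = (-2 + 11)**2 = 9**2 = 81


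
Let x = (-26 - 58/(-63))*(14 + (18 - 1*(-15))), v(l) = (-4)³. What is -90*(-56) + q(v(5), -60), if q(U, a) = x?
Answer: 243260/63 ≈ 3861.3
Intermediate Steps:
v(l) = -64
x = -74260/63 (x = (-26 - 58*(-1/63))*(14 + (18 + 15)) = (-26 + 58/63)*(14 + 33) = -1580/63*47 = -74260/63 ≈ -1178.7)
q(U, a) = -74260/63
-90*(-56) + q(v(5), -60) = -90*(-56) - 74260/63 = -1*(-5040) - 74260/63 = 5040 - 74260/63 = 243260/63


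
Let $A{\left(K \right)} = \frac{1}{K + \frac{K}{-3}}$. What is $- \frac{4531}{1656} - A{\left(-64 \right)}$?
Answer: $- \frac{3125}{1152} \approx -2.7127$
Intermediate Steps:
$A{\left(K \right)} = \frac{3}{2 K}$ ($A{\left(K \right)} = \frac{1}{K + K \left(- \frac{1}{3}\right)} = \frac{1}{K - \frac{K}{3}} = \frac{1}{\frac{2}{3} K} = \frac{3}{2 K}$)
$- \frac{4531}{1656} - A{\left(-64 \right)} = - \frac{4531}{1656} - \frac{3}{2 \left(-64\right)} = \left(-4531\right) \frac{1}{1656} - \frac{3}{2} \left(- \frac{1}{64}\right) = - \frac{197}{72} - - \frac{3}{128} = - \frac{197}{72} + \frac{3}{128} = - \frac{3125}{1152}$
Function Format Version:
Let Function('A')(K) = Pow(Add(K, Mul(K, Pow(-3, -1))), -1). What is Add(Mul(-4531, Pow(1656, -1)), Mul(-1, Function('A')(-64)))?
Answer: Rational(-3125, 1152) ≈ -2.7127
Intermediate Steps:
Function('A')(K) = Mul(Rational(3, 2), Pow(K, -1)) (Function('A')(K) = Pow(Add(K, Mul(K, Rational(-1, 3))), -1) = Pow(Add(K, Mul(Rational(-1, 3), K)), -1) = Pow(Mul(Rational(2, 3), K), -1) = Mul(Rational(3, 2), Pow(K, -1)))
Add(Mul(-4531, Pow(1656, -1)), Mul(-1, Function('A')(-64))) = Add(Mul(-4531, Pow(1656, -1)), Mul(-1, Mul(Rational(3, 2), Pow(-64, -1)))) = Add(Mul(-4531, Rational(1, 1656)), Mul(-1, Mul(Rational(3, 2), Rational(-1, 64)))) = Add(Rational(-197, 72), Mul(-1, Rational(-3, 128))) = Add(Rational(-197, 72), Rational(3, 128)) = Rational(-3125, 1152)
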